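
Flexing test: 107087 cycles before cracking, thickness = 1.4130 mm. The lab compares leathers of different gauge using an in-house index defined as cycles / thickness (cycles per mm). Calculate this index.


Formula: Index = cycles / thickness
Substituting: Index = 107087 / 1.4130
Result: 75786.9781 cycles/mm


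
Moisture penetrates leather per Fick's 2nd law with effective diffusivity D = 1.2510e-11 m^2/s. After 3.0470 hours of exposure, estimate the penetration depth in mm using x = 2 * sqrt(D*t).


t = 3.0470 hr * 3600 = 10969.2000 s
D * t = 1.2510e-11 * 10969.2000 = 1.3722e-07
x = 2 * sqrt(D*t) = 2 * sqrt(1.3722e-07) = 7.4088e-04 m = 0.7409 mm


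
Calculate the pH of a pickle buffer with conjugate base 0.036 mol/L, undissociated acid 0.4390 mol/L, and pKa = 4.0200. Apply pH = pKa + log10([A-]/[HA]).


ratio = [A-] / [HA] = 0.036 / 0.4390 = 0.0820046
log10(ratio) = -1.0862
pH = pKa + log10(ratio) = 4.0200 - 1.0862 = 2.9338


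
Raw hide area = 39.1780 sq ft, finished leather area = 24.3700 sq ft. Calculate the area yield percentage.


Formula: Yield = finished / raw * 100
Substituting: Yield = 24.3700 / 39.1780 * 100
Result: 62.2033 %


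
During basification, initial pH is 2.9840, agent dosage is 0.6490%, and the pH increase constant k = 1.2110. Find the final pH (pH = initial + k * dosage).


Formula: pH_final = pH_initial + k * base_pct
Substituting: pH_final = 2.9840 + 1.2110 * 0.6490
Result: 3.7699


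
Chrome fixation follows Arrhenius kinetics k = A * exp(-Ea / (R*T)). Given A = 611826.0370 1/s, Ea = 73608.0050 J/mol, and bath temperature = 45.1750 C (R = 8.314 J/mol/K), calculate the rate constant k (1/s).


T_K = T_C + 273.15 = 45.1750 + 273.15 = 318.3250 K
exponent = -Ea / (R * T_K) = -73608.0050 / (8.314 * 318.3250) = -27.8128
k = A * exp(exponent) = 611826.0370 * exp(-27.8128) = 5.1015e-07 1/s


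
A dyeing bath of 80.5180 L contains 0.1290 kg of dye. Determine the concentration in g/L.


Formula: Conc = dye_mass(kg) / volume(L) * 1000
Substituting: Conc = 0.1290 / 80.5180 * 1000
Result: 1.6021 g/L


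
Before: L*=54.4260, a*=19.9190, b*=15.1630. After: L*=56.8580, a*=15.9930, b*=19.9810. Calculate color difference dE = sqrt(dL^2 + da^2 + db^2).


dL = 2.4320, da = -3.9260, db = 4.8180
dE = sqrt(2.4320^2 + (-3.9260)^2 + 4.8180^2) = 6.6739


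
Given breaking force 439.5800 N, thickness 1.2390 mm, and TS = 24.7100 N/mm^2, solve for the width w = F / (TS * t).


Formula: w = F / (TS * t)
Substituting: w = 439.5800 / (24.7100 * 1.2390)
Result: 14.3580 mm


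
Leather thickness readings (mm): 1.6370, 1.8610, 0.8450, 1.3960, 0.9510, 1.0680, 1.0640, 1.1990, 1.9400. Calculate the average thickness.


Formula: Average = sum / n
Substituting: Average = 11.9610 / 9
Result: 1.3290 mm


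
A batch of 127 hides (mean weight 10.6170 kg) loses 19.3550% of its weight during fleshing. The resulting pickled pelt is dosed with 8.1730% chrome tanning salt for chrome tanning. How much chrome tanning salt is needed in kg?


Total_raw = N * avg_wt = 127 * 10.6170 = 1348.3590 kg
Substrate = Total_raw * (1 - loss/100) = 1348.3590 * (1 - 19.3550/100) = 1087.3841 kg
Chrome = Substrate * pct / 100 = 1087.3841 * 8.1730 / 100 = 88.8719 kg


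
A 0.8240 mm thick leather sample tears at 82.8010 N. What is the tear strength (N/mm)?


Formula: Tear strength = force / thickness
Substituting: Tear strength = 82.8010 / 0.8240
Result: 100.4867 N/mm


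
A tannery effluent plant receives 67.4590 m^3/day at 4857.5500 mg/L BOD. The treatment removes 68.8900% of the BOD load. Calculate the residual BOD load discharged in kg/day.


Load_in = volume * conc / 1000 = 67.4590 * 4857.5500 / 1000 = 327.6855 kg/day
Removed = Load_in * eff / 100 = 327.6855 * 68.8900 / 100 = 225.7425 kg/day
Load_out = Load_in - Removed = 327.6855 - 225.7425 = 101.9429 kg/day


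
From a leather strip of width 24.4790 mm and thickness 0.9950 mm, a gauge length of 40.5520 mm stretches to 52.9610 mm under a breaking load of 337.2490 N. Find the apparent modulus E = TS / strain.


TS = F / (w * t) = 337.2490 / (24.4790 * 0.9950) = 13.8463 N/mm^2
strain = (Lf - L0) / L0 = (52.9610 - 40.5520) / 40.5520 = 0.3060
E = TS / strain = 13.8463 / 0.3060 = 45.2490 N/mm^2


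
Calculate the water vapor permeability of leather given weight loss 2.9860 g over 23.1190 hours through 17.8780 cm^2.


Formula: WVP = loss / (area * time)
Substituting: WVP = 2.9860 / (17.8780 * 23.1190)
Result: 0.0072244 g/(cm^2*hr)


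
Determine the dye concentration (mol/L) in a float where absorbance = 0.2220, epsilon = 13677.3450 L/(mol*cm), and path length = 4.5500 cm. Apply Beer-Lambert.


Formula: c = A / (epsilon * l)
Substituting: c = 0.2220 / (13677.3450 * 4.5500)
Result: 3.5673e-06 mol/L


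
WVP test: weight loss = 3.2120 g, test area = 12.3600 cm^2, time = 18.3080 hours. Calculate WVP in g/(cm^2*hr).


Formula: WVP = loss / (area * time)
Substituting: WVP = 3.2120 / (12.3600 * 18.3080)
Result: 0.0141944 g/(cm^2*hr)


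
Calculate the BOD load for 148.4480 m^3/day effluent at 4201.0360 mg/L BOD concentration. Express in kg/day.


Formula: BOD_load = volume * conc / 1000
Substituting: BOD_load = 148.4480 * 4201.0360 / 1000
Result: 623.6354 kg/day


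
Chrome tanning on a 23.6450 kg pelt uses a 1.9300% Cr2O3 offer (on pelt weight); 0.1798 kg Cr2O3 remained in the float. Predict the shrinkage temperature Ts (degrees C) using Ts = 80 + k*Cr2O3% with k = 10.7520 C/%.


Offered = pelt * offer_pct / 100 = 23.6450 * 1.9300 / 100 = 0.4563 kg
Uptake = offered - residual = 0.4563 - 0.1798 = 0.2765 kg
Cr2O3% on pelt = uptake / pelt * 100 = 0.2765 / 23.6450 * 100 = 1.1696 %
Ts = 80 + k * Cr2O3% = 80 + 10.7520 * 1.1696 = 92.5754 C


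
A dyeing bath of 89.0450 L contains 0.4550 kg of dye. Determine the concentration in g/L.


Formula: Conc = dye_mass(kg) / volume(L) * 1000
Substituting: Conc = 0.4550 / 89.0450 * 1000
Result: 5.1098 g/L


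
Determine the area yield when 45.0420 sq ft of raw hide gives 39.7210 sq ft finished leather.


Formula: Yield = finished / raw * 100
Substituting: Yield = 39.7210 / 45.0420 * 100
Result: 88.1866 %


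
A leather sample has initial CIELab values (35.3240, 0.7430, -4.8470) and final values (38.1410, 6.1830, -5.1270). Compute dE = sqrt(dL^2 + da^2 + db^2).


dL = 2.8170, da = 5.4400, db = -0.2800
dE = sqrt(2.8170^2 + 5.4400^2 + (-0.2800)^2) = 6.1325


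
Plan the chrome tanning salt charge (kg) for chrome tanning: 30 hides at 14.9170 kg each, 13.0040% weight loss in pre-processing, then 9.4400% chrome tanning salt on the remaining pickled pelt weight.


Total_raw = N * avg_wt = 30 * 14.9170 = 447.5100 kg
Substrate = Total_raw * (1 - loss/100) = 447.5100 * (1 - 13.0040/100) = 389.3158 kg
Chrome = Substrate * pct / 100 = 389.3158 * 9.4400 / 100 = 36.7514 kg


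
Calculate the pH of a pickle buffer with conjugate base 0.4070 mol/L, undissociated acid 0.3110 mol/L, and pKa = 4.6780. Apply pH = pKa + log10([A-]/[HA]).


ratio = [A-] / [HA] = 0.4070 / 0.3110 = 1.3087
log10(ratio) = 0.1168
pH = pKa + log10(ratio) = 4.6780 + 0.1168 = 4.7948


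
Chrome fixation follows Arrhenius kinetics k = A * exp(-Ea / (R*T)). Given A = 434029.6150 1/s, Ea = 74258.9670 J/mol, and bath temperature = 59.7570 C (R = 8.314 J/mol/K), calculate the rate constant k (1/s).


T_K = T_C + 273.15 = 59.7570 + 273.15 = 332.9070 K
exponent = -Ea / (R * T_K) = -74258.9670 / (8.314 * 332.9070) = -26.8297
k = A * exp(exponent) = 434029.6150 * exp(-26.8297) = 9.6722e-07 1/s


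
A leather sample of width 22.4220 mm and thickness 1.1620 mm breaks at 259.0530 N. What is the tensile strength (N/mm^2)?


Formula: TS = force / (width * thickness)
Substituting: TS = 259.0530 / (22.4220 * 1.1620)
Result: 9.9428 N/mm^2


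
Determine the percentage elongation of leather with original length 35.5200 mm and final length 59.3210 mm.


Formula: Elongation = (Lf - L0) / L0 * 100
Substituting: Elongation = (59.3210 - 35.5200) / 35.5200 * 100
Result: 67.0073 %


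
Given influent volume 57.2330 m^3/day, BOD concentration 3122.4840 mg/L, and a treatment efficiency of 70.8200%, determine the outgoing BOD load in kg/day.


Load_in = volume * conc / 1000 = 57.2330 * 3122.4840 / 1000 = 178.7091 kg/day
Removed = Load_in * eff / 100 = 178.7091 * 70.8200 / 100 = 126.5618 kg/day
Load_out = Load_in - Removed = 178.7091 - 126.5618 = 52.1473 kg/day


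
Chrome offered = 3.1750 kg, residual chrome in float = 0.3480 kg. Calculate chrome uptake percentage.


Formula: Uptake = (offered - residual) / offered * 100
Substituting: Uptake = (3.1750 - 0.3480) / 3.1750 * 100
Result: 89.0394 %


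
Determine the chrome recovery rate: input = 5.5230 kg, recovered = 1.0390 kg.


Formula: Recovery = recovered / input * 100
Substituting: Recovery = 1.0390 / 5.5230 * 100
Result: 18.8122 %


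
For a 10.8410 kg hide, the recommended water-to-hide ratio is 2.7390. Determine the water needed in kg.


Formula: Water = hide_weight * ratio
Substituting: Water = 10.8410 * 2.7390
Result: 29.6935 kg


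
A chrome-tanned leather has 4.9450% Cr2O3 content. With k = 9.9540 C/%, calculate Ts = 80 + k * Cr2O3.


Formula: Ts = 80 + k * Cr2O3
Substituting: Ts = 80 + 9.9540 * 4.9450
Result: 129.2225 C


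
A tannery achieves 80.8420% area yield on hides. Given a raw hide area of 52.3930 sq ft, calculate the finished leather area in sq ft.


Formula: finished = raw * yield / 100
Substituting: finished = 52.3930 * 80.8420 / 100
Result: 42.3555 sq ft


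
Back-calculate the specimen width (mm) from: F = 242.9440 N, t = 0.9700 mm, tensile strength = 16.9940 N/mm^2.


Formula: w = F / (TS * t)
Substituting: w = 242.9440 / (16.9940 * 0.9700)
Result: 14.7380 mm


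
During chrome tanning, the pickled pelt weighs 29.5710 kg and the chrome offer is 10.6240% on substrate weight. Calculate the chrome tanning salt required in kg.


Formula: Chrome = substrate * pct / 100
Substituting: Chrome = 29.5710 * 10.6240 / 100
Result: 3.1416 kg


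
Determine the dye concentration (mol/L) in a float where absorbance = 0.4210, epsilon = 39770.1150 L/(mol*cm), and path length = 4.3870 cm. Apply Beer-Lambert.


Formula: c = A / (epsilon * l)
Substituting: c = 0.4210 / (39770.1150 * 4.3870)
Result: 2.4130e-06 mol/L


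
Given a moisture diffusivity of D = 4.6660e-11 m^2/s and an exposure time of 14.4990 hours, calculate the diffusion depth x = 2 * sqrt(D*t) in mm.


t = 14.4990 hr * 3600 = 52196.4000 s
D * t = 4.6660e-11 * 52196.4000 = 2.4355e-06
x = 2 * sqrt(D*t) = 2 * sqrt(2.4355e-06) = 0.00312121 m = 3.1212 mm


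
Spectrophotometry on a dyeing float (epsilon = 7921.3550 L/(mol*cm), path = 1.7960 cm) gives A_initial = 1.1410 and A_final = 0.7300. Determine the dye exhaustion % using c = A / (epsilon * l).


c_initial = A_i / (epsilon * l) = 1.1410 / (7921.3550 * 1.7960) = 8.0201e-05 mol/L
c_final = A_f / (epsilon * l) = 0.7300 / (7921.3550 * 1.7960) = 5.1312e-05 mol/L
Exhaustion = (c_initial - c_final) / c_initial * 100 = (8.0201e-05 - 5.1312e-05) / 8.0201e-05 * 100 = 36.0210 %


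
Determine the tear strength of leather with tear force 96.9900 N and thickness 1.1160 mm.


Formula: Tear strength = force / thickness
Substituting: Tear strength = 96.9900 / 1.1160
Result: 86.9086 N/mm


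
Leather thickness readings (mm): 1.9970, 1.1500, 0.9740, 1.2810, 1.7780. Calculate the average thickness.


Formula: Average = sum / n
Substituting: Average = 7.1800 / 5
Result: 1.4360 mm


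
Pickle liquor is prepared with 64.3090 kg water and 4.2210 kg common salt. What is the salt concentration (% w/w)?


Formula: Conc = salt / (water + salt) * 100
Substituting: Conc = 4.2210 / (64.3090 + 4.2210) * 100
Result: 6.1593 %


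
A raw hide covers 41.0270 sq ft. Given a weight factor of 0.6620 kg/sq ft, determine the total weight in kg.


Formula: Weight = area * weight_per_sqft
Substituting: Weight = 41.0270 * 0.6620
Result: 27.1599 kg


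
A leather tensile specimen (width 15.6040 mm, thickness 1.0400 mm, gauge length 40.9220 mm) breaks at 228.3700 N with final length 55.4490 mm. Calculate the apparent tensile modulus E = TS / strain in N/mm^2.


TS = F / (w * t) = 228.3700 / (15.6040 * 1.0400) = 14.0725 N/mm^2
strain = (Lf - L0) / L0 = (55.4490 - 40.9220) / 40.9220 = 0.3550
E = TS / strain = 14.0725 / 0.3550 = 39.6416 N/mm^2


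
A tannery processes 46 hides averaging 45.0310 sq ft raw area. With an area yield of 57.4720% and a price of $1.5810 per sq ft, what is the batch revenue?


Raw_total = N * avg_area = 46 * 45.0310 = 2071.4260 sq ft
Finished = Raw_total * yield / 100 = 2071.4260 * 57.4720 / 100 = 1190.4900 sq ft
Value = Finished * price = 1190.4900 * 1.5810 = 1882.1646 $


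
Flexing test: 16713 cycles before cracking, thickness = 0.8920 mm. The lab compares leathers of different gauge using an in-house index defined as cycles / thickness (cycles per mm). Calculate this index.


Formula: Index = cycles / thickness
Substituting: Index = 16713 / 0.8920
Result: 18736.5471 cycles/mm


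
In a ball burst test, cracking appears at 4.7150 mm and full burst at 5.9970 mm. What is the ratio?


Formula: Ratio = crack / burst
Substituting: Ratio = 4.7150 / 5.9970
Result: 0.7862


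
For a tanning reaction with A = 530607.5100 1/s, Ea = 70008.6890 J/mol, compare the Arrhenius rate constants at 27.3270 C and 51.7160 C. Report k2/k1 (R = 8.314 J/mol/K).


T1 = 27.3270 + 273.15 = 300.4770 K; T2 = 51.7160 + 273.15 = 324.8660 K
k1 = A * exp(-Ea/(R*T1)) = 530607.5100 * exp(-70008.6890/(8.314*300.4770)) = 3.5817e-07 1/s
k2 = A * exp(-Ea/(R*T2)) = 530607.5100 * exp(-70008.6890/(8.314*324.8660)) = 2.9362e-06 1/s
k2/k1 = 2.9362e-06 / 3.5817e-07 = 8.1979


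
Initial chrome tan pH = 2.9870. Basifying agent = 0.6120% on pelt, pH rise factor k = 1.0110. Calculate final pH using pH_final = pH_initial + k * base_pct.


Formula: pH_final = pH_initial + k * base_pct
Substituting: pH_final = 2.9870 + 1.0110 * 0.6120
Result: 3.6057


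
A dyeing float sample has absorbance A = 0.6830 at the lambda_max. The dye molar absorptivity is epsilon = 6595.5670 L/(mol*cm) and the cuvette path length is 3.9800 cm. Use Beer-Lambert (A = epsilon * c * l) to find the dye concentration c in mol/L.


Formula: c = A / (epsilon * l)
Substituting: c = 0.6830 / (6595.5670 * 3.9800)
Result: 2.6019e-05 mol/L


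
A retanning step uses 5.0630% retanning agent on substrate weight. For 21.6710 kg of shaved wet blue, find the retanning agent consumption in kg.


Formula: Retan = substrate * pct / 100
Substituting: Retan = 21.6710 * 5.0630 / 100
Result: 1.0972 kg


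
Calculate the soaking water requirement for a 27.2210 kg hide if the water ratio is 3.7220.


Formula: Water = hide_weight * ratio
Substituting: Water = 27.2210 * 3.7220
Result: 101.3166 kg


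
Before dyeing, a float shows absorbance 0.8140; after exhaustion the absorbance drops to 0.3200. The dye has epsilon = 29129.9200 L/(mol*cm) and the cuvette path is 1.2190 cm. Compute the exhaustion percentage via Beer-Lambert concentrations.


c_initial = A_i / (epsilon * l) = 0.8140 / (29129.9200 * 1.2190) = 2.2924e-05 mol/L
c_final = A_f / (epsilon * l) = 0.3200 / (29129.9200 * 1.2190) = 9.0117e-06 mol/L
Exhaustion = (c_initial - c_final) / c_initial * 100 = (2.2924e-05 - 9.0117e-06) / 2.2924e-05 * 100 = 60.6880 %


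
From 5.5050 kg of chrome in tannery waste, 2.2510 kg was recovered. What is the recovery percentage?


Formula: Recovery = recovered / input * 100
Substituting: Recovery = 2.2510 / 5.5050 * 100
Result: 40.8901 %


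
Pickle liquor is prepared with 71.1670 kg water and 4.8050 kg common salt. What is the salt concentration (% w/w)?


Formula: Conc = salt / (water + salt) * 100
Substituting: Conc = 4.8050 / (71.1670 + 4.8050) * 100
Result: 6.3247 %


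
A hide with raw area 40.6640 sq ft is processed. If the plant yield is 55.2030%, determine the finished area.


Formula: finished = raw * yield / 100
Substituting: finished = 40.6640 * 55.2030 / 100
Result: 22.4477 sq ft


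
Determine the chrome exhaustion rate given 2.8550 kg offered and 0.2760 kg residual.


Formula: Uptake = (offered - residual) / offered * 100
Substituting: Uptake = (2.8550 - 0.2760) / 2.8550 * 100
Result: 90.3327 %


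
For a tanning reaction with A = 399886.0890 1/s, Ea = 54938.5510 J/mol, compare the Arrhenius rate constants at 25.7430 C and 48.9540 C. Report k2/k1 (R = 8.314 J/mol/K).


T1 = 25.7430 + 273.15 = 298.8930 K; T2 = 48.9540 + 273.15 = 322.1040 K
k1 = A * exp(-Ea/(R*T1)) = 399886.0890 * exp(-54938.5510/(8.314*298.8930)) = 1.0012e-04 1/s
k2 = A * exp(-Ea/(R*T2)) = 399886.0890 * exp(-54938.5510/(8.314*322.1040)) = 4.9249e-04 1/s
k2/k1 = 4.9249e-04 / 1.0012e-04 = 4.9191


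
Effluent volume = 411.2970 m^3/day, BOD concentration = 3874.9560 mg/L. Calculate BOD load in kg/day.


Formula: BOD_load = volume * conc / 1000
Substituting: BOD_load = 411.2970 * 3874.9560 / 1000
Result: 1593.7578 kg/day


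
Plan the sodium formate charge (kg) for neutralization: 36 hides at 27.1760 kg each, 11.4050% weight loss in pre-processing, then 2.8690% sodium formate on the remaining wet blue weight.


Total_raw = N * avg_wt = 36 * 27.1760 = 978.3360 kg
Substrate = Total_raw * (1 - loss/100) = 978.3360 * (1 - 11.4050/100) = 866.7568 kg
Neutralizer = Substrate * pct / 100 = 866.7568 * 2.8690 / 100 = 24.8673 kg


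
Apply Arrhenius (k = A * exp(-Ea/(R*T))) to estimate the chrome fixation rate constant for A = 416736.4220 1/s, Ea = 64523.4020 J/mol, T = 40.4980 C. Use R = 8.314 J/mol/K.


T_K = T_C + 273.15 = 40.4980 + 273.15 = 313.6480 K
exponent = -Ea / (R * T_K) = -64523.4020 / (8.314 * 313.6480) = -24.7437
k = A * exp(exponent) = 416736.4220 * exp(-24.7437) = 7.4784e-06 1/s


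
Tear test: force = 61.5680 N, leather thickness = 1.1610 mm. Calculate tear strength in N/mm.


Formula: Tear strength = force / thickness
Substituting: Tear strength = 61.5680 / 1.1610
Result: 53.0301 N/mm


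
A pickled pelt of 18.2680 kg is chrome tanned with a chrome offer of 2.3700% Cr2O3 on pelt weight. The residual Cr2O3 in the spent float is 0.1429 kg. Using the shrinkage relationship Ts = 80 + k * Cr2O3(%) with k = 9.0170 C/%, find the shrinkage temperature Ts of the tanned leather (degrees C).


Offered = pelt * offer_pct / 100 = 18.2680 * 2.3700 / 100 = 0.4330 kg
Uptake = offered - residual = 0.4330 - 0.1429 = 0.2901 kg
Cr2O3% on pelt = uptake / pelt * 100 = 0.2901 / 18.2680 * 100 = 1.5878 %
Ts = 80 + k * Cr2O3% = 80 + 9.0170 * 1.5878 = 94.3168 C


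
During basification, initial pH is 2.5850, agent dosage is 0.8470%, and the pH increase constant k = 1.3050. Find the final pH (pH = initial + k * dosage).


Formula: pH_final = pH_initial + k * base_pct
Substituting: pH_final = 2.5850 + 1.3050 * 0.8470
Result: 3.6903


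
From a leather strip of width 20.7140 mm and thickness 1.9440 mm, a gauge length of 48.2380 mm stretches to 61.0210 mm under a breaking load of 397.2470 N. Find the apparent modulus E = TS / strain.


TS = F / (w * t) = 397.2470 / (20.7140 * 1.9440) = 9.8651 N/mm^2
strain = (Lf - L0) / L0 = (61.0210 - 48.2380) / 48.2380 = 0.2650
E = TS / strain = 9.8651 / 0.2650 = 37.2269 N/mm^2


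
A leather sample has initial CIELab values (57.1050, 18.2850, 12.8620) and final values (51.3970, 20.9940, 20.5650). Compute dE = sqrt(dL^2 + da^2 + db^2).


dL = -5.7080, da = 2.7090, db = 7.7030
dE = sqrt((-5.7080)^2 + 2.7090^2 + 7.7030^2) = 9.9627


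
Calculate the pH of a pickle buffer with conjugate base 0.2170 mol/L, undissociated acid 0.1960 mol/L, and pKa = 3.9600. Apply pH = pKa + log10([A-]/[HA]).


ratio = [A-] / [HA] = 0.2170 / 0.1960 = 1.1071
log10(ratio) = 0.0442037
pH = pKa + log10(ratio) = 3.9600 + 0.0442037 = 4.0042


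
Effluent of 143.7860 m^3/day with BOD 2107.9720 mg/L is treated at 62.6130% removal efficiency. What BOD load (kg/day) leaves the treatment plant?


Load_in = volume * conc / 1000 = 143.7860 * 2107.9720 / 1000 = 303.0969 kg/day
Removed = Load_in * eff / 100 = 303.0969 * 62.6130 / 100 = 189.7780 kg/day
Load_out = Load_in - Removed = 303.0969 - 189.7780 = 113.3188 kg/day


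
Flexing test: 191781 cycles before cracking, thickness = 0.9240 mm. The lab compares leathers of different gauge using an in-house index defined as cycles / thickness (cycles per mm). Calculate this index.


Formula: Index = cycles / thickness
Substituting: Index = 191781 / 0.9240
Result: 207555.1948 cycles/mm


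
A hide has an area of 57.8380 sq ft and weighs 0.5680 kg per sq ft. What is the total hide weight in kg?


Formula: Weight = area * weight_per_sqft
Substituting: Weight = 57.8380 * 0.5680
Result: 32.8520 kg


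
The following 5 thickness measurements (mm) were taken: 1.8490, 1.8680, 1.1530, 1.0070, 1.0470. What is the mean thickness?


Formula: Average = sum / n
Substituting: Average = 6.9240 / 5
Result: 1.3848 mm


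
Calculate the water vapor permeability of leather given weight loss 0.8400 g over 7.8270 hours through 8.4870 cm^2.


Formula: WVP = loss / (area * time)
Substituting: WVP = 0.8400 / (8.4870 * 7.8270)
Result: 0.0126453 g/(cm^2*hr)


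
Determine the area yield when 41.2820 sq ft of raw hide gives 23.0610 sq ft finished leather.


Formula: Yield = finished / raw * 100
Substituting: Yield = 23.0610 / 41.2820 * 100
Result: 55.8621 %


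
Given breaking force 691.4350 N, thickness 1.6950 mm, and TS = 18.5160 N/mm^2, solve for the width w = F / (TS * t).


Formula: w = F / (TS * t)
Substituting: w = 691.4350 / (18.5160 * 1.6950)
Result: 22.0310 mm


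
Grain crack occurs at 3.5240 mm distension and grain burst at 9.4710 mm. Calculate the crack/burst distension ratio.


Formula: Ratio = crack / burst
Substituting: Ratio = 3.5240 / 9.4710
Result: 0.3721


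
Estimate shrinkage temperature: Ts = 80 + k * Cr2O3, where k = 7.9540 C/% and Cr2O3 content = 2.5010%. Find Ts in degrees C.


Formula: Ts = 80 + k * Cr2O3
Substituting: Ts = 80 + 7.9540 * 2.5010
Result: 99.8930 C


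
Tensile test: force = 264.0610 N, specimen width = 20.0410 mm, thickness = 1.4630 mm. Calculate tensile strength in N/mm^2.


Formula: TS = force / (width * thickness)
Substituting: TS = 264.0610 / (20.0410 * 1.4630)
Result: 9.0062 N/mm^2


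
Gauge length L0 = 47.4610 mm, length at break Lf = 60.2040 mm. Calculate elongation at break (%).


Formula: Elongation = (Lf - L0) / L0 * 100
Substituting: Elongation = (60.2040 - 47.4610) / 47.4610 * 100
Result: 26.8494 %


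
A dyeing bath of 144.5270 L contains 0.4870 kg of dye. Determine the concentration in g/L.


Formula: Conc = dye_mass(kg) / volume(L) * 1000
Substituting: Conc = 0.4870 / 144.5270 * 1000
Result: 3.3696 g/L


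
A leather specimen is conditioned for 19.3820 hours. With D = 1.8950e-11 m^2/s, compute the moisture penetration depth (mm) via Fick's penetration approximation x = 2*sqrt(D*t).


t = 19.3820 hr * 3600 = 69775.2000 s
D * t = 1.8950e-11 * 69775.2000 = 1.3222e-06
x = 2 * sqrt(D*t) = 2 * sqrt(1.3222e-06) = 0.00229977 m = 2.2998 mm


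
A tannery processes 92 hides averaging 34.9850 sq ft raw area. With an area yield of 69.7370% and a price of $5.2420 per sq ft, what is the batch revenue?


Raw_total = N * avg_area = 92 * 34.9850 = 3218.6200 sq ft
Finished = Raw_total * yield / 100 = 3218.6200 * 69.7370 / 100 = 2244.5690 sq ft
Value = Finished * price = 2244.5690 * 5.2420 = 11766.0309 $


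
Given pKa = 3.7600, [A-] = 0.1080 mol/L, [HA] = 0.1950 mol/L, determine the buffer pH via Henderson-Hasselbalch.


ratio = [A-] / [HA] = 0.1080 / 0.1950 = 0.5538
log10(ratio) = -0.2566
pH = pKa + log10(ratio) = 3.7600 - 0.2566 = 3.5034


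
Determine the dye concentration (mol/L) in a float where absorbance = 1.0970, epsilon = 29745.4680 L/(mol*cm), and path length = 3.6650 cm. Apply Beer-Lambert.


Formula: c = A / (epsilon * l)
Substituting: c = 1.0970 / (29745.4680 * 3.6650)
Result: 1.0063e-05 mol/L


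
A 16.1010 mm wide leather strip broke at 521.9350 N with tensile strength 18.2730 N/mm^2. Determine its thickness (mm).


Formula: t = F / (TS * w)
Substituting: t = 521.9350 / (18.2730 * 16.1010)
Result: 1.7740 mm


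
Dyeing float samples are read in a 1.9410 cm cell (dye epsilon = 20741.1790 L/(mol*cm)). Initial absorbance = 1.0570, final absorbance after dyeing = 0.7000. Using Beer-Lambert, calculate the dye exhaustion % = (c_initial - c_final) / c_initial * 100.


c_initial = A_i / (epsilon * l) = 1.0570 / (20741.1790 * 1.9410) = 2.6255e-05 mol/L
c_final = A_f / (epsilon * l) = 0.7000 / (20741.1790 * 1.9410) = 1.7388e-05 mol/L
Exhaustion = (c_initial - c_final) / c_initial * 100 = (2.6255e-05 - 1.7388e-05) / 2.6255e-05 * 100 = 33.7748 %


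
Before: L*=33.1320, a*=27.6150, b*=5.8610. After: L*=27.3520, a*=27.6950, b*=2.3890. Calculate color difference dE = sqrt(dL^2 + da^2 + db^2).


dL = -5.7800, da = 0.08, db = -3.4720
dE = sqrt((-5.7800)^2 + 0.08^2 + (-3.4720)^2) = 6.7431


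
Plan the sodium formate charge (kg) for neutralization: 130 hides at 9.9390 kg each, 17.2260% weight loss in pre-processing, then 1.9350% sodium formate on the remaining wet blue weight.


Total_raw = N * avg_wt = 130 * 9.9390 = 1292.0700 kg
Substrate = Total_raw * (1 - loss/100) = 1292.0700 * (1 - 17.2260/100) = 1069.4980 kg
Neutralizer = Substrate * pct / 100 = 1069.4980 * 1.9350 / 100 = 20.6948 kg


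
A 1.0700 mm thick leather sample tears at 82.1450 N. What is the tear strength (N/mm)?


Formula: Tear strength = force / thickness
Substituting: Tear strength = 82.1450 / 1.0700
Result: 76.7710 N/mm


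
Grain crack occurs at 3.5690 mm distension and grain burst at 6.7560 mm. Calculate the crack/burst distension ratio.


Formula: Ratio = crack / burst
Substituting: Ratio = 3.5690 / 6.7560
Result: 0.5283


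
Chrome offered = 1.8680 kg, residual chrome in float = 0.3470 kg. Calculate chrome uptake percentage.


Formula: Uptake = (offered - residual) / offered * 100
Substituting: Uptake = (1.8680 - 0.3470) / 1.8680 * 100
Result: 81.4240 %


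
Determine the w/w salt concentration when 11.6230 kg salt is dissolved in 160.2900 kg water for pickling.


Formula: Conc = salt / (water + salt) * 100
Substituting: Conc = 11.6230 / (160.2900 + 11.6230) * 100
Result: 6.7610 %


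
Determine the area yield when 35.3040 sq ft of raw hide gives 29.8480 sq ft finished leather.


Formula: Yield = finished / raw * 100
Substituting: Yield = 29.8480 / 35.3040 * 100
Result: 84.5457 %


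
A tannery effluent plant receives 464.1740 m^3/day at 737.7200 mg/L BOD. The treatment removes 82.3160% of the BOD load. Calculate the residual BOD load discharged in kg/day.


Load_in = volume * conc / 1000 = 464.1740 * 737.7200 / 1000 = 342.4304 kg/day
Removed = Load_in * eff / 100 = 342.4304 * 82.3160 / 100 = 281.8750 kg/day
Load_out = Load_in - Removed = 342.4304 - 281.8750 = 60.5554 kg/day


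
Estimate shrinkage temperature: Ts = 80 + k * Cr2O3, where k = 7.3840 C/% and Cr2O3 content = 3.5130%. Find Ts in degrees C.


Formula: Ts = 80 + k * Cr2O3
Substituting: Ts = 80 + 7.3840 * 3.5130
Result: 105.9400 C


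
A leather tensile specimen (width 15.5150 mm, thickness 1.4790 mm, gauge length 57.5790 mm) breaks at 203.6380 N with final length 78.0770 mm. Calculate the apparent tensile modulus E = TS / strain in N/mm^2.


TS = F / (w * t) = 203.6380 / (15.5150 * 1.4790) = 8.8744 N/mm^2
strain = (Lf - L0) / L0 = (78.0770 - 57.5790) / 57.5790 = 0.3560
E = TS / strain = 8.8744 / 0.3560 = 24.9282 N/mm^2


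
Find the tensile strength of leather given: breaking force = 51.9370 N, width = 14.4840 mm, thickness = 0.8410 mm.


Formula: TS = force / (width * thickness)
Substituting: TS = 51.9370 / (14.4840 * 0.8410)
Result: 4.2638 N/mm^2


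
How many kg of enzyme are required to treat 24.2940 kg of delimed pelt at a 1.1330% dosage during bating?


Formula: Enzyme = substrate * pct / 100
Substituting: Enzyme = 24.2940 * 1.1330 / 100
Result: 0.2753 kg


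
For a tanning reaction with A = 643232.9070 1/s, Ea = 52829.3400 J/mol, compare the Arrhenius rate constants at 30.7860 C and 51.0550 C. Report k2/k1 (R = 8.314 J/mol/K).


T1 = 30.7860 + 273.15 = 303.9360 K; T2 = 51.0550 + 273.15 = 324.2050 K
k1 = A * exp(-Ea/(R*T1)) = 643232.9070 * exp(-52829.3400/(8.314*303.9360)) = 5.3549e-04 1/s
k2 = A * exp(-Ea/(R*T2)) = 643232.9070 * exp(-52829.3400/(8.314*324.2050)) = 0.00197881 1/s
k2/k1 = 0.00197881 / 5.3549e-04 = 3.6953


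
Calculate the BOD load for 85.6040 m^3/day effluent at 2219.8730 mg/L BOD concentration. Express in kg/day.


Formula: BOD_load = volume * conc / 1000
Substituting: BOD_load = 85.6040 * 2219.8730 / 1000
Result: 190.0300 kg/day


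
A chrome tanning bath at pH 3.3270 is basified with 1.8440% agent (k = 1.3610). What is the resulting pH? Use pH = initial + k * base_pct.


Formula: pH_final = pH_initial + k * base_pct
Substituting: pH_final = 3.3270 + 1.3610 * 1.8440
Result: 5.8367


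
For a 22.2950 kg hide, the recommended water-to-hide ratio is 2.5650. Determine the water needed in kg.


Formula: Water = hide_weight * ratio
Substituting: Water = 22.2950 * 2.5650
Result: 57.1867 kg


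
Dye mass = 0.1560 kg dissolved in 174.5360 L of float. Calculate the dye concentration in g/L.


Formula: Conc = dye_mass(kg) / volume(L) * 1000
Substituting: Conc = 0.1560 / 174.5360 * 1000
Result: 0.8938 g/L


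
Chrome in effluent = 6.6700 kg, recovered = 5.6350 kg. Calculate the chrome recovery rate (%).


Formula: Recovery = recovered / input * 100
Substituting: Recovery = 5.6350 / 6.6700 * 100
Result: 84.4828 %


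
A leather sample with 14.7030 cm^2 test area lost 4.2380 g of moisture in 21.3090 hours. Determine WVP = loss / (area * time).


Formula: WVP = loss / (area * time)
Substituting: WVP = 4.2380 / (14.7030 * 21.3090)
Result: 0.0135267 g/(cm^2*hr)


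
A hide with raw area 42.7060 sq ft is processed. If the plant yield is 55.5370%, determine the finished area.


Formula: finished = raw * yield / 100
Substituting: finished = 42.7060 * 55.5370 / 100
Result: 23.7176 sq ft


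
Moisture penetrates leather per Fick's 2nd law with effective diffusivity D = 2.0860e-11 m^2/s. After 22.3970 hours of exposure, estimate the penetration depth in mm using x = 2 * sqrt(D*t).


t = 22.3970 hr * 3600 = 80629.2000 s
D * t = 2.0860e-11 * 80629.2000 = 1.6819e-06
x = 2 * sqrt(D*t) = 2 * sqrt(1.6819e-06) = 0.00259378 m = 2.5938 mm


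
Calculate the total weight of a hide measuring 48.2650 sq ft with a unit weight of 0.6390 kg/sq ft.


Formula: Weight = area * weight_per_sqft
Substituting: Weight = 48.2650 * 0.6390
Result: 30.8413 kg


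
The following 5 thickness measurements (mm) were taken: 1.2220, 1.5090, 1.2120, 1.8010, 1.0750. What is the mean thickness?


Formula: Average = sum / n
Substituting: Average = 6.8190 / 5
Result: 1.3638 mm


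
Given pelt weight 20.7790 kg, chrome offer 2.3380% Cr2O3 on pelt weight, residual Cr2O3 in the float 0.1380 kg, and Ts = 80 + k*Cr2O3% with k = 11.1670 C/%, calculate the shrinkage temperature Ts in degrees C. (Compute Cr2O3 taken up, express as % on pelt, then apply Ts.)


Offered = pelt * offer_pct / 100 = 20.7790 * 2.3380 / 100 = 0.4858 kg
Uptake = offered - residual = 0.4858 - 0.1380 = 0.3478 kg
Cr2O3% on pelt = uptake / pelt * 100 = 0.3478 / 20.7790 * 100 = 1.6739 %
Ts = 80 + k * Cr2O3% = 80 + 11.1670 * 1.6739 = 98.6921 C


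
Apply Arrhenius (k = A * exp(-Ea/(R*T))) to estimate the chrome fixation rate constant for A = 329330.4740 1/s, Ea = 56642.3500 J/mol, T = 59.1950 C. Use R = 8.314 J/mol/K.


T_K = T_C + 273.15 = 59.1950 + 273.15 = 332.3450 K
exponent = -Ea / (R * T_K) = -56642.3500 / (8.314 * 332.3450) = -20.4994
k = A * exp(exponent) = 329330.4740 * exp(-20.4994) = 4.1194e-04 1/s


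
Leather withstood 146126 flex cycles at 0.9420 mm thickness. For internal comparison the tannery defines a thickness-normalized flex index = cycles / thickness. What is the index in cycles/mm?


Formula: Index = cycles / thickness
Substituting: Index = 146126 / 0.9420
Result: 155123.1423 cycles/mm


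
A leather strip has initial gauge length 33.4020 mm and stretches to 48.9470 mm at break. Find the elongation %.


Formula: Elongation = (Lf - L0) / L0 * 100
Substituting: Elongation = (48.9470 - 33.4020) / 33.4020 * 100
Result: 46.5391 %


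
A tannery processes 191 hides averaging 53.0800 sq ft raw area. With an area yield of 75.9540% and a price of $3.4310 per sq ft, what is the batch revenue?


Raw_total = N * avg_area = 191 * 53.0800 = 10138.2800 sq ft
Finished = Raw_total * yield / 100 = 10138.2800 * 75.9540 / 100 = 7700.4292 sq ft
Value = Finished * price = 7700.4292 * 3.4310 = 26420.1726 $


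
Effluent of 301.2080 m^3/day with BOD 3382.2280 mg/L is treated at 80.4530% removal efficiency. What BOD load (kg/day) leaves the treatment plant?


Load_in = volume * conc / 1000 = 301.2080 * 3382.2280 / 1000 = 1018.7541 kg/day
Removed = Load_in * eff / 100 = 1018.7541 * 80.4530 / 100 = 819.6183 kg/day
Load_out = Load_in - Removed = 1018.7541 - 819.6183 = 199.1359 kg/day


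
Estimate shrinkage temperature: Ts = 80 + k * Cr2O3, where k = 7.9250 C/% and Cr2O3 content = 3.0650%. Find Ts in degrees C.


Formula: Ts = 80 + k * Cr2O3
Substituting: Ts = 80 + 7.9250 * 3.0650
Result: 104.2901 C


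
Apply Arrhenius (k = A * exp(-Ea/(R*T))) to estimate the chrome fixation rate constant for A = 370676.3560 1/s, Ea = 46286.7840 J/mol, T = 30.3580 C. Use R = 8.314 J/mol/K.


T_K = T_C + 273.15 = 30.3580 + 273.15 = 303.5080 K
exponent = -Ea / (R * T_K) = -46286.7840 / (8.314 * 303.5080) = -18.3433
k = A * exp(exponent) = 370676.3560 * exp(-18.3433) = 0.00400509 1/s


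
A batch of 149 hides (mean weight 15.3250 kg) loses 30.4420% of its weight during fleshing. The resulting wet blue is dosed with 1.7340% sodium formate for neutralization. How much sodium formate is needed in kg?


Total_raw = N * avg_wt = 149 * 15.3250 = 2283.4250 kg
Substrate = Total_raw * (1 - loss/100) = 2283.4250 * (1 - 30.4420/100) = 1588.3048 kg
Neutralizer = Substrate * pct / 100 = 1588.3048 * 1.7340 / 100 = 27.5412 kg


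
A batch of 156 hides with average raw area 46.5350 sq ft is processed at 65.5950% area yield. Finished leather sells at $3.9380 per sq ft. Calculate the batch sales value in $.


Raw_total = N * avg_area = 156 * 46.5350 = 7259.4600 sq ft
Finished = Raw_total * yield / 100 = 7259.4600 * 65.5950 / 100 = 4761.8428 sq ft
Value = Finished * price = 4761.8428 * 3.9380 = 18752.1369 $


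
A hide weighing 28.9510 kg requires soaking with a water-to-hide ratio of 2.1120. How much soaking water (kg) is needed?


Formula: Water = hide_weight * ratio
Substituting: Water = 28.9510 * 2.1120
Result: 61.1445 kg


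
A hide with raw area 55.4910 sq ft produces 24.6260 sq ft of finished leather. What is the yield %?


Formula: Yield = finished / raw * 100
Substituting: Yield = 24.6260 / 55.4910 * 100
Result: 44.3784 %


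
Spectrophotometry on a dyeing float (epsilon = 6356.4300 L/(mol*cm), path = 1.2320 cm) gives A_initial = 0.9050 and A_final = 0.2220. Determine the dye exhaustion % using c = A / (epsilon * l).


c_initial = A_i / (epsilon * l) = 0.9050 / (6356.4300 * 1.2320) = 1.1556e-04 mol/L
c_final = A_f / (epsilon * l) = 0.2220 / (6356.4300 * 1.2320) = 2.8348e-05 mol/L
Exhaustion = (c_initial - c_final) / c_initial * 100 = (1.1556e-04 - 2.8348e-05) / 1.1556e-04 * 100 = 75.4696 %


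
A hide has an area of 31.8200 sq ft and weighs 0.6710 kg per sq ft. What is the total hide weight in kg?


Formula: Weight = area * weight_per_sqft
Substituting: Weight = 31.8200 * 0.6710
Result: 21.3512 kg


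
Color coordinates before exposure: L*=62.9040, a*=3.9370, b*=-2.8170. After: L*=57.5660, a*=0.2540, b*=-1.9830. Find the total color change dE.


dL = -5.3380, da = -3.6830, db = 0.8340
dE = sqrt((-5.3380)^2 + (-3.6830)^2 + 0.8340^2) = 6.5387


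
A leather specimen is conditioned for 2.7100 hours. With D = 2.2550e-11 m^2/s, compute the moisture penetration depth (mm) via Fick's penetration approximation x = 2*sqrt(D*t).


t = 2.7100 hr * 3600 = 9756.0000 s
D * t = 2.2550e-11 * 9756.0000 = 2.2000e-07
x = 2 * sqrt(D*t) = 2 * sqrt(2.2000e-07) = 9.3808e-04 m = 0.9381 mm


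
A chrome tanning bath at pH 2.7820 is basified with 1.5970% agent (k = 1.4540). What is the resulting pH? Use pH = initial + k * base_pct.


Formula: pH_final = pH_initial + k * base_pct
Substituting: pH_final = 2.7820 + 1.4540 * 1.5970
Result: 5.1040


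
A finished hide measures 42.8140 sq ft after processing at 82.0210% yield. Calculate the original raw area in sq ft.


Formula: raw = finished * 100 / yield
Substituting: raw = 42.8140 * 100 / 82.0210
Result: 52.1988 sq ft


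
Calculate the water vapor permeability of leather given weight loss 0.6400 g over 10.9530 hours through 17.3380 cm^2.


Formula: WVP = loss / (area * time)
Substituting: WVP = 0.6400 / (17.3380 * 10.9530)
Result: 0.00337014 g/(cm^2*hr)


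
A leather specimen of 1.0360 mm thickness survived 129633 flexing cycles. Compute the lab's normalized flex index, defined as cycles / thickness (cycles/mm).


Formula: Index = cycles / thickness
Substituting: Index = 129633 / 1.0360
Result: 125128.3784 cycles/mm


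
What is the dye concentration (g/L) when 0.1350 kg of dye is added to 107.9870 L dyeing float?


Formula: Conc = dye_mass(kg) / volume(L) * 1000
Substituting: Conc = 0.1350 / 107.9870 * 1000
Result: 1.2502 g/L


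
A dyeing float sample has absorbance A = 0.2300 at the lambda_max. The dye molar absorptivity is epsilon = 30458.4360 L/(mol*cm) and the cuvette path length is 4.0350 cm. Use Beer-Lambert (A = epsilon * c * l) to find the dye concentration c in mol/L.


Formula: c = A / (epsilon * l)
Substituting: c = 0.2300 / (30458.4360 * 4.0350)
Result: 1.8714e-06 mol/L


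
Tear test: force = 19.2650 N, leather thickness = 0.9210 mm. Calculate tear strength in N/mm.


Formula: Tear strength = force / thickness
Substituting: Tear strength = 19.2650 / 0.9210
Result: 20.9175 N/mm


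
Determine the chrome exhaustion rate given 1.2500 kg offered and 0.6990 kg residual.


Formula: Uptake = (offered - residual) / offered * 100
Substituting: Uptake = (1.2500 - 0.6990) / 1.2500 * 100
Result: 44.0800 %


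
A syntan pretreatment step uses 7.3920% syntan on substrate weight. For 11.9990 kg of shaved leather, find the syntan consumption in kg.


Formula: Syntan = substrate * pct / 100
Substituting: Syntan = 11.9990 * 7.3920 / 100
Result: 0.8870 kg


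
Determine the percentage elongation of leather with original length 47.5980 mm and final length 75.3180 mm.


Formula: Elongation = (Lf - L0) / L0 * 100
Substituting: Elongation = (75.3180 - 47.5980) / 47.5980 * 100
Result: 58.2377 %


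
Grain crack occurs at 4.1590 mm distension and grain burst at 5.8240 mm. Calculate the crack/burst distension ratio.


Formula: Ratio = crack / burst
Substituting: Ratio = 4.1590 / 5.8240
Result: 0.7141


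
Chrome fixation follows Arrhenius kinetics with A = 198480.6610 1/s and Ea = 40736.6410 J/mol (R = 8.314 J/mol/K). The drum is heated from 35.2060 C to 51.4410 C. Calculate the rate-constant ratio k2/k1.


T1 = 35.2060 + 273.15 = 308.3560 K; T2 = 51.4410 + 273.15 = 324.5910 K
k1 = A * exp(-Ea/(R*T1)) = 198480.6610 * exp(-40736.6410/(8.314*308.3560)) = 0.0249343 1/s
k2 = A * exp(-Ea/(R*T2)) = 198480.6610 * exp(-40736.6410/(8.314*324.5910)) = 0.0552025 1/s
k2/k1 = 0.0552025 / 0.0249343 = 2.2139


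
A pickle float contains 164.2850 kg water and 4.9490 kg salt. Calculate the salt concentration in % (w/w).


Formula: Conc = salt / (water + salt) * 100
Substituting: Conc = 4.9490 / (164.2850 + 4.9490) * 100
Result: 2.9244 %


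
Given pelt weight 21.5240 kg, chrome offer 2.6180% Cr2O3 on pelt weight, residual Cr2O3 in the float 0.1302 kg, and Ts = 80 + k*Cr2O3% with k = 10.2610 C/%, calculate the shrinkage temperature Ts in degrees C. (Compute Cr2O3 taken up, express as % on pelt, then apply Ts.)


Offered = pelt * offer_pct / 100 = 21.5240 * 2.6180 / 100 = 0.5635 kg
Uptake = offered - residual = 0.5635 - 0.1302 = 0.4333 kg
Cr2O3% on pelt = uptake / pelt * 100 = 0.4333 / 21.5240 * 100 = 2.0131 %
Ts = 80 + k * Cr2O3% = 80 + 10.2610 * 2.0131 = 100.6564 C
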